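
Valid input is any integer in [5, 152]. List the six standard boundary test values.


Range: [5, 152]
Boundaries: just below min, min, min+1, max-1, max, just above max
Values: [4, 5, 6, 151, 152, 153]

[4, 5, 6, 151, 152, 153]


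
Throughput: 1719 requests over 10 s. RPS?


Formula: throughput = requests / seconds
throughput = 1719 / 10
throughput = 171.9 requests/second

171.9 requests/second


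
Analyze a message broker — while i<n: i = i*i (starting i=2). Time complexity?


Reasoning: squaring drives double-exponential growth; iterations ~ log log n
Complexity: O(log log n)

O(log log n)


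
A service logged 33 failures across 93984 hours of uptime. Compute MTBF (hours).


Formula: MTBF = Total operating time / Number of failures
MTBF = 93984 / 33
MTBF = 2848.0 hours

2848.0 hours


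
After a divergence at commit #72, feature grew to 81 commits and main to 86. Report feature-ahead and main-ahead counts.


Common ancestor: commit #72
feature commits after divergence: 81 - 72 = 9
main commits after divergence: 86 - 72 = 14
feature is 9 commits ahead of main
main is 14 commits ahead of feature

feature ahead: 9, main ahead: 14


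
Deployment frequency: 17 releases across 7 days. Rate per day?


Formula: deployments per day = releases / days
= 17 / 7
= 2.429 deploys/day
(equivalently, 17.0 deploys/week)

2.429 deploys/day


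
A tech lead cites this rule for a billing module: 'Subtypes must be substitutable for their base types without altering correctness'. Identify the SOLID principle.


This describes the Liskov Substitution Principle (LSP)

Liskov Substitution Principle (LSP)


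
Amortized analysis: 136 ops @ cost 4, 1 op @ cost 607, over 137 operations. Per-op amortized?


Formula: Amortized cost = Total cost / Operations
Total cost = (136 * 4) + (1 * 607)
Total cost = 544 + 607 = 1151
Amortized = 1151 / 137 = 8.4015

8.4015


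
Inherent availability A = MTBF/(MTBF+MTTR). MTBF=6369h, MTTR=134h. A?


Availability = MTBF / (MTBF + MTTR)
Availability = 6369 / (6369 + 134)
Availability = 6369 / 6503
Availability = 97.9394%

97.9394%


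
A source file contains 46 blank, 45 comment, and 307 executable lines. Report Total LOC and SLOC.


Total LOC = blank + comment + code
Total LOC = 46 + 45 + 307 = 398
SLOC (source only) = code = 307

Total LOC: 398, SLOC: 307


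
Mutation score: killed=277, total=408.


Mutation score = killed / total * 100
Mutation score = 277 / 408 * 100
Mutation score = 67.89%

67.89%


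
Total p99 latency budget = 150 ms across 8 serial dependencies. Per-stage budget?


Formula: per_stage = total_budget / stages
per_stage = 150 / 8
per_stage = 18.75 ms

18.75 ms


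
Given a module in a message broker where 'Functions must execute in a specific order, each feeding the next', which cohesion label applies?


Reasoning: Output of one is input to next
Type: Sequential cohesion

Sequential cohesion


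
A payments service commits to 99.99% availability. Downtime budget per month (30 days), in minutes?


Formula: allowed downtime = period * (100 - SLA) / 100
Period (month (30 days)) = 43200 minutes
Unavailability fraction = (100 - 99.99) / 100
Allowed downtime = 43200 * (100 - 99.99) / 100
Allowed downtime = 4.32 minutes

4.32 minutes


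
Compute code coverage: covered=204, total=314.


Coverage = covered / total * 100
Coverage = 204 / 314 * 100
Coverage = 64.97%

64.97%


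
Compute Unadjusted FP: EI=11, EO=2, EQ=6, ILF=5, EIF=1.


UFP = EI*4 + EO*5 + EQ*4 + ILF*10 + EIF*7
UFP = 11*4 + 2*5 + 6*4 + 5*10 + 1*7
UFP = 44 + 10 + 24 + 50 + 7
UFP = 135

135


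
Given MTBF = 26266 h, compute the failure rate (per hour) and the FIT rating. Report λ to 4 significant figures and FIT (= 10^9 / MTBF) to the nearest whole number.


Formula: λ = 1 / MTBF; FIT = λ × 1e9 = 1e9 / MTBF
λ = 1 / 26266 ≈ 3.807e-05 failures/hour
FIT = 1e9 / 26266 ≈ 38072 failures per 1e9 hours (nearest whole number)

λ = 3.807e-05 /h, FIT = 38072


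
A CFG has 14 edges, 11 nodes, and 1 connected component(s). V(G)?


Formula: V(G) = E - N + 2P
V(G) = 14 - 11 + 2*1
V(G) = 3 + 2
V(G) = 5

5


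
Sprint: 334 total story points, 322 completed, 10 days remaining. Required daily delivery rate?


Formula: Required rate = Remaining points / Days left
Remaining = 334 - 322 = 12 points
Required rate = 12 / 10 = 1.2 points/day

1.2 points/day


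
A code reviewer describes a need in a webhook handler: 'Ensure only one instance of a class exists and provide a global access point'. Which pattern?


This matches the Singleton pattern

Singleton


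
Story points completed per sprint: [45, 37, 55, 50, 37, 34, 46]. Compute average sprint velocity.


Formula: Avg velocity = Total points / Number of sprints
Points: [45, 37, 55, 50, 37, 34, 46]
Sum = 45 + 37 + 55 + 50 + 37 + 34 + 46 = 304
Avg velocity = 304 / 7 = 43.43 points/sprint

43.43 points/sprint


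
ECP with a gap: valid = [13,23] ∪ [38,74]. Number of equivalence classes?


Valid ranges: [13,23] and [38,74]
Class 1: x < 13 — invalid
Class 2: 13 ≤ x ≤ 23 — valid
Class 3: 23 < x < 38 — invalid (gap between ranges)
Class 4: 38 ≤ x ≤ 74 — valid
Class 5: x > 74 — invalid
Total equivalence classes: 5

5 equivalence classes


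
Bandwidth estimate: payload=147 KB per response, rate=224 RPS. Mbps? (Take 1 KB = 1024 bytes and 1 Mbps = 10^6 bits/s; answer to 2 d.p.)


Formula: Mbps = payload_bytes * RPS * 8 / 1e6
Payload per request = 147 KB = 147 * 1024 = 150528 bytes
Total bytes/sec = 150528 * 224 = 33718272
Total bits/sec = 33718272 * 8 = 269746176
Mbps = 269746176 / 1e6 = 269.75

269.75 Mbps


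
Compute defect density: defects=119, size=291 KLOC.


Defect density = defects / KLOC
Defect density = 119 / 291
Defect density = 0.409 defects/KLOC

0.409 defects/KLOC


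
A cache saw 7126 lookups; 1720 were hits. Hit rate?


Formula: hit rate = hits / (hits + misses) * 100
hit rate = 1720 / (1720 + 5406) * 100
hit rate = 1720 / 7126 * 100
hit rate = 24.14%

24.14%


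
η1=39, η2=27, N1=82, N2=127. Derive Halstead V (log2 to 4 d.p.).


Formula: V = N * log2(η), where N = N1 + N2 and η = η1 + η2
η = 39 + 27 = 66
N = 82 + 127 = 209
log2(66) ≈ 6.0444
V = 209 * 6.0444 = 1263.28

1263.28


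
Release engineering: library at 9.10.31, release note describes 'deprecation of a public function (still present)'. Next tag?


Current: 9.10.31
Change category: 'deprecation of a public function (still present)' → minor bump
SemVer rule: minor bump → increment MINOR, reset PATCH to 0 (MAJOR unchanged)
New: 9.11.0

9.11.0


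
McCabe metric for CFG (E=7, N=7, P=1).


Formula: V(G) = E - N + 2P
V(G) = 7 - 7 + 2*1
V(G) = 0 + 2
V(G) = 2

2


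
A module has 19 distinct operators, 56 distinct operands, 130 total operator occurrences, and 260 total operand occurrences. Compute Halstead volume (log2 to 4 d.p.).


Formula: V = N * log2(η), where N = N1 + N2 and η = η1 + η2
η = 19 + 56 = 75
N = 130 + 260 = 390
log2(75) ≈ 6.2288
V = 390 * 6.2288 = 2429.23

2429.23


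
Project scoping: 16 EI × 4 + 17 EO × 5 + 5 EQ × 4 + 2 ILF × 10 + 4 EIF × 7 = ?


UFP = EI*4 + EO*5 + EQ*4 + ILF*10 + EIF*7
UFP = 16*4 + 17*5 + 5*4 + 2*10 + 4*7
UFP = 64 + 85 + 20 + 20 + 28
UFP = 217

217


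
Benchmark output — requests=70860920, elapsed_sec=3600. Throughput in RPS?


Formula: throughput = requests / seconds
throughput = 70860920 / 3600
throughput = 19683.59 requests/second

19683.59 requests/second


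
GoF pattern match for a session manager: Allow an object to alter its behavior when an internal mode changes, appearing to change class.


This matches the State pattern

State


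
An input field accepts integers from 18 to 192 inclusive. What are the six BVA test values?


Range: [18, 192]
Boundaries: just below min, min, min+1, max-1, max, just above max
Values: [17, 18, 19, 191, 192, 193]

[17, 18, 19, 191, 192, 193]


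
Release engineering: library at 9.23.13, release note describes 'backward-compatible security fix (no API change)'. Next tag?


Current: 9.23.13
Change category: 'backward-compatible security fix (no API change)' → patch bump
SemVer rule: patch bump → increment PATCH (MAJOR and MINOR unchanged)
New: 9.23.14

9.23.14


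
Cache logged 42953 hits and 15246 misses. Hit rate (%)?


Formula: hit rate = hits / (hits + misses) * 100
hit rate = 42953 / (42953 + 15246) * 100
hit rate = 42953 / 58199 * 100
hit rate = 73.8%

73.8%


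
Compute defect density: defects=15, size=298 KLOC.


Defect density = defects / KLOC
Defect density = 15 / 298
Defect density = 0.05 defects/KLOC

0.05 defects/KLOC


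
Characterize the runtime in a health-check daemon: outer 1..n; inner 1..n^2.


Reasoning: n times n^2
Complexity: O(n^3)

O(n^3)


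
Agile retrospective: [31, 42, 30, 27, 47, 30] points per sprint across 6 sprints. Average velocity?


Formula: Avg velocity = Total points / Number of sprints
Points: [31, 42, 30, 27, 47, 30]
Sum = 31 + 42 + 30 + 27 + 47 + 30 = 207
Avg velocity = 207 / 6 = 34.5 points/sprint

34.5 points/sprint


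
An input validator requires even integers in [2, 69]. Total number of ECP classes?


Constraint: even integers in [2, 69]
Class 1: x < 2 — out-of-range invalid
Class 2: x in [2,69] but odd — wrong type invalid
Class 3: x in [2,69] and even — valid
Class 4: x > 69 — out-of-range invalid
Total equivalence classes: 4

4 equivalence classes


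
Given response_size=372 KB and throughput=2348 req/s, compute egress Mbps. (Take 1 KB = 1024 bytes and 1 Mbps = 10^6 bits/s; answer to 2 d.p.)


Formula: Mbps = payload_bytes * RPS * 8 / 1e6
Payload per request = 372 KB = 372 * 1024 = 380928 bytes
Total bytes/sec = 380928 * 2348 = 894418944
Total bits/sec = 894418944 * 8 = 7155351552
Mbps = 7155351552 / 1e6 = 7155.35

7155.35 Mbps


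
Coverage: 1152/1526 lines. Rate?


Coverage = covered / total * 100
Coverage = 1152 / 1526 * 100
Coverage = 75.49%

75.49%


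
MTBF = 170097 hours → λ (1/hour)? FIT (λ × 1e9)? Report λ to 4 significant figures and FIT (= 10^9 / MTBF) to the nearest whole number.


Formula: λ = 1 / MTBF; FIT = λ × 1e9 = 1e9 / MTBF
λ = 1 / 170097 ≈ 5.879e-06 failures/hour
FIT = 1e9 / 170097 ≈ 5879 failures per 1e9 hours (nearest whole number)

λ = 5.879e-06 /h, FIT = 5879


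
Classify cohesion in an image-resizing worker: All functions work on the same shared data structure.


Reasoning: Functions share data
Type: Communicational cohesion

Communicational cohesion


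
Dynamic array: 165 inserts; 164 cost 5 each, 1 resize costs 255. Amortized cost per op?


Formula: Amortized cost = Total cost / Operations
Total cost = (164 * 5) + (1 * 255)
Total cost = 820 + 255 = 1075
Amortized = 1075 / 165 = 6.5152

6.5152


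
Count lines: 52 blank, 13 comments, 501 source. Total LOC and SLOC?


Total LOC = blank + comment + code
Total LOC = 52 + 13 + 501 = 566
SLOC (source only) = code = 501

Total LOC: 566, SLOC: 501


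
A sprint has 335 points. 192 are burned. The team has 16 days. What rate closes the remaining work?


Formula: Required rate = Remaining points / Days left
Remaining = 335 - 192 = 143 points
Required rate = 143 / 16 = 8.94 points/day

8.94 points/day


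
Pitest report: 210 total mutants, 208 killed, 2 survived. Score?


Mutation score = killed / total * 100
Mutation score = 208 / 210 * 100
Mutation score = 99.05%

99.05%


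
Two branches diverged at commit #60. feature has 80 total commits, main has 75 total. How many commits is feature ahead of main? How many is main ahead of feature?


Common ancestor: commit #60
feature commits after divergence: 80 - 60 = 20
main commits after divergence: 75 - 60 = 15
feature is 20 commits ahead of main
main is 15 commits ahead of feature

feature ahead: 20, main ahead: 15


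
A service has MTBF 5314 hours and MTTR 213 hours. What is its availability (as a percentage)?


Availability = MTBF / (MTBF + MTTR)
Availability = 5314 / (5314 + 213)
Availability = 5314 / 5527
Availability = 96.1462%

96.1462%


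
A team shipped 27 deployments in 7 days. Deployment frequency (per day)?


Formula: deployments per day = releases / days
= 27 / 7
= 3.857 deploys/day
(equivalently, 27.0 deploys/week)

3.857 deploys/day


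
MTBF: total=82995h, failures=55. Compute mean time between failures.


Formula: MTBF = Total operating time / Number of failures
MTBF = 82995 / 55
MTBF = 1509.0 hours

1509.0 hours


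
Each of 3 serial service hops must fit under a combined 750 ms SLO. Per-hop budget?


Formula: per_stage = total_budget / stages
per_stage = 750 / 3
per_stage = 250.0 ms

250.0 ms


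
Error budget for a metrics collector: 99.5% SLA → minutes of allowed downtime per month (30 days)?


Formula: allowed downtime = period * (100 - SLA) / 100
Period (month (30 days)) = 43200 minutes
Unavailability fraction = (100 - 99.5) / 100
Allowed downtime = 43200 * (100 - 99.5) / 100
Allowed downtime = 216.0 minutes

216.0 minutes


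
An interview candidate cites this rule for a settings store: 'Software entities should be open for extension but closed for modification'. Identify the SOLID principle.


This describes the Open/Closed Principle (OCP)

Open/Closed Principle (OCP)


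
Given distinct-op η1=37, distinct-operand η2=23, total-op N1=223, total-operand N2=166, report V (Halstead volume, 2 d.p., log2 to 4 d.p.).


Formula: V = N * log2(η), where N = N1 + N2 and η = η1 + η2
η = 37 + 23 = 60
N = 223 + 166 = 389
log2(60) ≈ 5.9069
V = 389 * 5.9069 = 2297.78

2297.78


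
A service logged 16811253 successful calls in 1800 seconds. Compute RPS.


Formula: throughput = requests / seconds
throughput = 16811253 / 1800
throughput = 9339.59 requests/second

9339.59 requests/second


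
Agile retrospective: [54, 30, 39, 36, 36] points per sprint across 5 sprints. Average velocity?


Formula: Avg velocity = Total points / Number of sprints
Points: [54, 30, 39, 36, 36]
Sum = 54 + 30 + 39 + 36 + 36 = 195
Avg velocity = 195 / 5 = 39.0 points/sprint

39.0 points/sprint


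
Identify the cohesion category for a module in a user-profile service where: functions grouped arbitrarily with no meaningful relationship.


Reasoning: Worst: random grouping
Type: Coincidental cohesion

Coincidental cohesion


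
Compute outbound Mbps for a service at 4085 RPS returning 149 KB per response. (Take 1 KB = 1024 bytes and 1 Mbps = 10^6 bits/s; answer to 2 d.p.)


Formula: Mbps = payload_bytes * RPS * 8 / 1e6
Payload per request = 149 KB = 149 * 1024 = 152576 bytes
Total bytes/sec = 152576 * 4085 = 623272960
Total bits/sec = 623272960 * 8 = 4986183680
Mbps = 4986183680 / 1e6 = 4986.18

4986.18 Mbps


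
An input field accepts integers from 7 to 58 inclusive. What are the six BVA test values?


Range: [7, 58]
Boundaries: just below min, min, min+1, max-1, max, just above max
Values: [6, 7, 8, 57, 58, 59]

[6, 7, 8, 57, 58, 59]


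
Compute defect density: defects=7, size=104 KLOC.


Defect density = defects / KLOC
Defect density = 7 / 104
Defect density = 0.067 defects/KLOC

0.067 defects/KLOC


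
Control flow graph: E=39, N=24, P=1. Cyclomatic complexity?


Formula: V(G) = E - N + 2P
V(G) = 39 - 24 + 2*1
V(G) = 15 + 2
V(G) = 17

17


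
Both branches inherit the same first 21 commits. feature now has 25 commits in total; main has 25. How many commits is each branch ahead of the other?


Common ancestor: commit #21
feature commits after divergence: 25 - 21 = 4
main commits after divergence: 25 - 21 = 4
feature is 4 commits ahead of main
main is 4 commits ahead of feature

feature ahead: 4, main ahead: 4


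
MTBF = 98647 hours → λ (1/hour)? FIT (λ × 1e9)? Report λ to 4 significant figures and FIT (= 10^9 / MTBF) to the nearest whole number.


Formula: λ = 1 / MTBF; FIT = λ × 1e9 = 1e9 / MTBF
λ = 1 / 98647 ≈ 1.014e-05 failures/hour
FIT = 1e9 / 98647 ≈ 10137 failures per 1e9 hours (nearest whole number)

λ = 1.014e-05 /h, FIT = 10137


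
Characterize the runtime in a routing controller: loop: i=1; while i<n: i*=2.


Reasoning: i doubles each step so iterations are log2(n)
Complexity: O(log n)

O(log n)


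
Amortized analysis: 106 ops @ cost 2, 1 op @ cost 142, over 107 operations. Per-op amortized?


Formula: Amortized cost = Total cost / Operations
Total cost = (106 * 2) + (1 * 142)
Total cost = 212 + 142 = 354
Amortized = 354 / 107 = 3.3084

3.3084


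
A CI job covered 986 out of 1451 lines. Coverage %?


Coverage = covered / total * 100
Coverage = 986 / 1451 * 100
Coverage = 67.95%

67.95%


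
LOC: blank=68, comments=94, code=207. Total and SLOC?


Total LOC = blank + comment + code
Total LOC = 68 + 94 + 207 = 369
SLOC (source only) = code = 207

Total LOC: 369, SLOC: 207


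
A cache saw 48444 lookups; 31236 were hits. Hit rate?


Formula: hit rate = hits / (hits + misses) * 100
hit rate = 31236 / (31236 + 17208) * 100
hit rate = 31236 / 48444 * 100
hit rate = 64.48%

64.48%


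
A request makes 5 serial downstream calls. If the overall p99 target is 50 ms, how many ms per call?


Formula: per_stage = total_budget / stages
per_stage = 50 / 5
per_stage = 10.0 ms

10.0 ms


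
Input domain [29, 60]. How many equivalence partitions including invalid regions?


Valid range: [29, 60]
Class 1: x < 29 — invalid
Class 2: 29 ≤ x ≤ 60 — valid
Class 3: x > 60 — invalid
Total equivalence classes: 3

3 equivalence classes


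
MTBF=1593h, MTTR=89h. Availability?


Availability = MTBF / (MTBF + MTTR)
Availability = 1593 / (1593 + 89)
Availability = 1593 / 1682
Availability = 94.7087%

94.7087%


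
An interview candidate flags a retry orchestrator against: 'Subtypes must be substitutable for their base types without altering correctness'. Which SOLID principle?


This describes the Liskov Substitution Principle (LSP)

Liskov Substitution Principle (LSP)


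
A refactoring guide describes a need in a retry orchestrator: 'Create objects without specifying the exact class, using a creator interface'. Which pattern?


This matches the Factory Method pattern

Factory Method


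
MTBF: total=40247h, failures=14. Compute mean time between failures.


Formula: MTBF = Total operating time / Number of failures
MTBF = 40247 / 14
MTBF = 2874.79 hours

2874.79 hours


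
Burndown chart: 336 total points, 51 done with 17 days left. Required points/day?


Formula: Required rate = Remaining points / Days left
Remaining = 336 - 51 = 285 points
Required rate = 285 / 17 = 16.76 points/day

16.76 points/day


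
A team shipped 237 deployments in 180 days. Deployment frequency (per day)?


Formula: deployments per day = releases / days
= 237 / 180
= 1.317 deploys/day
(equivalently, 9.22 deploys/week)

1.317 deploys/day


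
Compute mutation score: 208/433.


Mutation score = killed / total * 100
Mutation score = 208 / 433 * 100
Mutation score = 48.04%

48.04%


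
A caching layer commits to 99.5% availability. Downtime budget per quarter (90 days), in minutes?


Formula: allowed downtime = period * (100 - SLA) / 100
Period (quarter (90 days)) = 129600 minutes
Unavailability fraction = (100 - 99.5) / 100
Allowed downtime = 129600 * (100 - 99.5) / 100
Allowed downtime = 648.0 minutes

648.0 minutes


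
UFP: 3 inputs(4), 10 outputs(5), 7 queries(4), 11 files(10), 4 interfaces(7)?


UFP = EI*4 + EO*5 + EQ*4 + ILF*10 + EIF*7
UFP = 3*4 + 10*5 + 7*4 + 11*10 + 4*7
UFP = 12 + 50 + 28 + 110 + 28
UFP = 228

228


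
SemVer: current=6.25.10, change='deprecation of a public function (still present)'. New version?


Current: 6.25.10
Change category: 'deprecation of a public function (still present)' → minor bump
SemVer rule: minor bump → increment MINOR, reset PATCH to 0 (MAJOR unchanged)
New: 6.26.0

6.26.0


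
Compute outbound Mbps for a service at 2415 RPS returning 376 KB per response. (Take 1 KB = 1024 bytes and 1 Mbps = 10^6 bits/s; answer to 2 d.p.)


Formula: Mbps = payload_bytes * RPS * 8 / 1e6
Payload per request = 376 KB = 376 * 1024 = 385024 bytes
Total bytes/sec = 385024 * 2415 = 929832960
Total bits/sec = 929832960 * 8 = 7438663680
Mbps = 7438663680 / 1e6 = 7438.66

7438.66 Mbps


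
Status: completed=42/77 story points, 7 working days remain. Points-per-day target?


Formula: Required rate = Remaining points / Days left
Remaining = 77 - 42 = 35 points
Required rate = 35 / 7 = 5.0 points/day

5.0 points/day


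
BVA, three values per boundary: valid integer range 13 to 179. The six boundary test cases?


Range: [13, 179]
Boundaries: just below min, min, min+1, max-1, max, just above max
Values: [12, 13, 14, 178, 179, 180]

[12, 13, 14, 178, 179, 180]


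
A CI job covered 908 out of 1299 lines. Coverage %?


Coverage = covered / total * 100
Coverage = 908 / 1299 * 100
Coverage = 69.9%

69.9%


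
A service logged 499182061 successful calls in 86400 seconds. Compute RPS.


Formula: throughput = requests / seconds
throughput = 499182061 / 86400
throughput = 5777.57 requests/second

5777.57 requests/second


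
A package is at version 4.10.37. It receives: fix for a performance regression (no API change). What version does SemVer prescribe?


Current: 4.10.37
Change category: 'fix for a performance regression (no API change)' → patch bump
SemVer rule: patch bump → increment PATCH (MAJOR and MINOR unchanged)
New: 4.10.38

4.10.38


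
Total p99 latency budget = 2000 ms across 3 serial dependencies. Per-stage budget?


Formula: per_stage = total_budget / stages
per_stage = 2000 / 3
per_stage = 666.67 ms

666.67 ms


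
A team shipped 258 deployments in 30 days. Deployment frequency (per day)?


Formula: deployments per day = releases / days
= 258 / 30
= 8.6 deploys/day
(equivalently, 60.2 deploys/week)

8.6 deploys/day


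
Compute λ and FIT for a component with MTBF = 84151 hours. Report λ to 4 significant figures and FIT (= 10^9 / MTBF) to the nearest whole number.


Formula: λ = 1 / MTBF; FIT = λ × 1e9 = 1e9 / MTBF
λ = 1 / 84151 ≈ 1.188e-05 failures/hour
FIT = 1e9 / 84151 ≈ 11883 failures per 1e9 hours (nearest whole number)

λ = 1.188e-05 /h, FIT = 11883


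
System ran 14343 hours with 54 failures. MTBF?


Formula: MTBF = Total operating time / Number of failures
MTBF = 14343 / 54
MTBF = 265.61 hours

265.61 hours


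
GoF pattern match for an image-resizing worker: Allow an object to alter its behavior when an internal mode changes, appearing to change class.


This matches the State pattern

State


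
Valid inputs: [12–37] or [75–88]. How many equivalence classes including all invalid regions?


Valid ranges: [12,37] and [75,88]
Class 1: x < 12 — invalid
Class 2: 12 ≤ x ≤ 37 — valid
Class 3: 37 < x < 75 — invalid (gap between ranges)
Class 4: 75 ≤ x ≤ 88 — valid
Class 5: x > 88 — invalid
Total equivalence classes: 5

5 equivalence classes


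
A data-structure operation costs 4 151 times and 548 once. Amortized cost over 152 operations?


Formula: Amortized cost = Total cost / Operations
Total cost = (151 * 4) + (1 * 548)
Total cost = 604 + 548 = 1152
Amortized = 1152 / 152 = 7.5789

7.5789


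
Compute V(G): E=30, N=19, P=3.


Formula: V(G) = E - N + 2P
V(G) = 30 - 19 + 2*3
V(G) = 11 + 6
V(G) = 17

17


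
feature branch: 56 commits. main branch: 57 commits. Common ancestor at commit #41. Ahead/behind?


Common ancestor: commit #41
feature commits after divergence: 56 - 41 = 15
main commits after divergence: 57 - 41 = 16
feature is 15 commits ahead of main
main is 16 commits ahead of feature

feature ahead: 15, main ahead: 16


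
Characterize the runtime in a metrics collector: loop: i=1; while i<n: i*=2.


Reasoning: i doubles each step so iterations are log2(n)
Complexity: O(log n)

O(log n)


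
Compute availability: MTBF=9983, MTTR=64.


Availability = MTBF / (MTBF + MTTR)
Availability = 9983 / (9983 + 64)
Availability = 9983 / 10047
Availability = 99.363%

99.363%


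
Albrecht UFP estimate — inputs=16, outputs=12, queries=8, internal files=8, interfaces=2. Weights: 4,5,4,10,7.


UFP = EI*4 + EO*5 + EQ*4 + ILF*10 + EIF*7
UFP = 16*4 + 12*5 + 8*4 + 8*10 + 2*7
UFP = 64 + 60 + 32 + 80 + 14
UFP = 250

250


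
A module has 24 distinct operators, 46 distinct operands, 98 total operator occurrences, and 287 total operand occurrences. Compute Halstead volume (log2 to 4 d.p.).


Formula: V = N * log2(η), where N = N1 + N2 and η = η1 + η2
η = 24 + 46 = 70
N = 98 + 287 = 385
log2(70) ≈ 6.1293
V = 385 * 6.1293 = 2359.78

2359.78


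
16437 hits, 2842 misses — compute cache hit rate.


Formula: hit rate = hits / (hits + misses) * 100
hit rate = 16437 / (16437 + 2842) * 100
hit rate = 16437 / 19279 * 100
hit rate = 85.26%

85.26%


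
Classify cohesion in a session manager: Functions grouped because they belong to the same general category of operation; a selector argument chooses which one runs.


Reasoning: Grouped by category of activity, not by data or sequence
Type: Logical cohesion

Logical cohesion


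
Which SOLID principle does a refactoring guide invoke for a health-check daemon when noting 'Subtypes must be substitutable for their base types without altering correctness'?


This describes the Liskov Substitution Principle (LSP)

Liskov Substitution Principle (LSP)


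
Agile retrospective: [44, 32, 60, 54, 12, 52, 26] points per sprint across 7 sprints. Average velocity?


Formula: Avg velocity = Total points / Number of sprints
Points: [44, 32, 60, 54, 12, 52, 26]
Sum = 44 + 32 + 60 + 54 + 12 + 52 + 26 = 280
Avg velocity = 280 / 7 = 40.0 points/sprint

40.0 points/sprint


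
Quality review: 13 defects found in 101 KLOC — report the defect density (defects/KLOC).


Defect density = defects / KLOC
Defect density = 13 / 101
Defect density = 0.129 defects/KLOC

0.129 defects/KLOC


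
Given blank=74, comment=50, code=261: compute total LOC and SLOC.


Total LOC = blank + comment + code
Total LOC = 74 + 50 + 261 = 385
SLOC (source only) = code = 261

Total LOC: 385, SLOC: 261


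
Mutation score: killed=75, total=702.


Mutation score = killed / total * 100
Mutation score = 75 / 702 * 100
Mutation score = 10.68%

10.68%


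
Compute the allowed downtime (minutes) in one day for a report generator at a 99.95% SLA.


Formula: allowed downtime = period * (100 - SLA) / 100
Period (day) = 1440 minutes
Unavailability fraction = (100 - 99.95) / 100
Allowed downtime = 1440 * (100 - 99.95) / 100
Allowed downtime = 0.72 minutes

0.72 minutes


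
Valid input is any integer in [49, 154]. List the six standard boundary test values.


Range: [49, 154]
Boundaries: just below min, min, min+1, max-1, max, just above max
Values: [48, 49, 50, 153, 154, 155]

[48, 49, 50, 153, 154, 155]


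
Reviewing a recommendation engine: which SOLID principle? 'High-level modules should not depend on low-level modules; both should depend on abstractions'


This describes the Dependency Inversion Principle (DIP)

Dependency Inversion Principle (DIP)


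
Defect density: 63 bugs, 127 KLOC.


Defect density = defects / KLOC
Defect density = 63 / 127
Defect density = 0.496 defects/KLOC

0.496 defects/KLOC


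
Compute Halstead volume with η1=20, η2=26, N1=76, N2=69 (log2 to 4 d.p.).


Formula: V = N * log2(η), where N = N1 + N2 and η = η1 + η2
η = 20 + 26 = 46
N = 76 + 69 = 145
log2(46) ≈ 5.5236
V = 145 * 5.5236 = 800.92

800.92


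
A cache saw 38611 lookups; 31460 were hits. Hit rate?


Formula: hit rate = hits / (hits + misses) * 100
hit rate = 31460 / (31460 + 7151) * 100
hit rate = 31460 / 38611 * 100
hit rate = 81.48%

81.48%


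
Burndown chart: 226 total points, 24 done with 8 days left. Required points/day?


Formula: Required rate = Remaining points / Days left
Remaining = 226 - 24 = 202 points
Required rate = 202 / 8 = 25.25 points/day

25.25 points/day


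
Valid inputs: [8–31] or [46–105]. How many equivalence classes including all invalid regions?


Valid ranges: [8,31] and [46,105]
Class 1: x < 8 — invalid
Class 2: 8 ≤ x ≤ 31 — valid
Class 3: 31 < x < 46 — invalid (gap between ranges)
Class 4: 46 ≤ x ≤ 105 — valid
Class 5: x > 105 — invalid
Total equivalence classes: 5

5 equivalence classes


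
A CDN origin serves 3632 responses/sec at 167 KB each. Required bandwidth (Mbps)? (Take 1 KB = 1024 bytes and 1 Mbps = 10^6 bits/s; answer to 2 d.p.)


Formula: Mbps = payload_bytes * RPS * 8 / 1e6
Payload per request = 167 KB = 167 * 1024 = 171008 bytes
Total bytes/sec = 171008 * 3632 = 621101056
Total bits/sec = 621101056 * 8 = 4968808448
Mbps = 4968808448 / 1e6 = 4968.81

4968.81 Mbps


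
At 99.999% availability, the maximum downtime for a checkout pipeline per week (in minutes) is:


Formula: allowed downtime = period * (100 - SLA) / 100
Period (week) = 10080 minutes
Unavailability fraction = (100 - 99.999) / 100
Allowed downtime = 10080 * (100 - 99.999) / 100
Allowed downtime = 0.1008 minutes

0.1008 minutes


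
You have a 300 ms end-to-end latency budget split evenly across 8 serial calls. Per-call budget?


Formula: per_stage = total_budget / stages
per_stage = 300 / 8
per_stage = 37.5 ms

37.5 ms


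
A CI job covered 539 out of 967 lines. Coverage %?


Coverage = covered / total * 100
Coverage = 539 / 967 * 100
Coverage = 55.74%

55.74%


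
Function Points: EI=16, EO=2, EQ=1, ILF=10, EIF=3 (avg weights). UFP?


UFP = EI*4 + EO*5 + EQ*4 + ILF*10 + EIF*7
UFP = 16*4 + 2*5 + 1*4 + 10*10 + 3*7
UFP = 64 + 10 + 4 + 100 + 21
UFP = 199

199


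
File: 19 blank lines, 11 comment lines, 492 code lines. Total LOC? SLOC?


Total LOC = blank + comment + code
Total LOC = 19 + 11 + 492 = 522
SLOC (source only) = code = 492

Total LOC: 522, SLOC: 492


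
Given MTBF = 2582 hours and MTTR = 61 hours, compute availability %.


Availability = MTBF / (MTBF + MTTR)
Availability = 2582 / (2582 + 61)
Availability = 2582 / 2643
Availability = 97.692%

97.692%


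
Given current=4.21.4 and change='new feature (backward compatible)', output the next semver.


Current: 4.21.4
Change category: 'new feature (backward compatible)' → minor bump
SemVer rule: minor bump → increment MINOR, reset PATCH to 0 (MAJOR unchanged)
New: 4.22.0

4.22.0


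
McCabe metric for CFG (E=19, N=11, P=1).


Formula: V(G) = E - N + 2P
V(G) = 19 - 11 + 2*1
V(G) = 8 + 2
V(G) = 10

10


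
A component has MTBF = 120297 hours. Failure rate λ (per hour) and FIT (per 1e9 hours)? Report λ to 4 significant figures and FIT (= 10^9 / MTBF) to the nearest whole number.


Formula: λ = 1 / MTBF; FIT = λ × 1e9 = 1e9 / MTBF
λ = 1 / 120297 ≈ 8.313e-06 failures/hour
FIT = 1e9 / 120297 ≈ 8313 failures per 1e9 hours (nearest whole number)

λ = 8.313e-06 /h, FIT = 8313


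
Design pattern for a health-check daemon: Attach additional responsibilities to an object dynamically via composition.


This matches the Decorator pattern

Decorator


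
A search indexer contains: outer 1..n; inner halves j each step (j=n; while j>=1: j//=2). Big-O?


Reasoning: n times log n
Complexity: O(n log n)

O(n log n)


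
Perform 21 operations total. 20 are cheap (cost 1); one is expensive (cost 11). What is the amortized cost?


Formula: Amortized cost = Total cost / Operations
Total cost = (20 * 1) + (1 * 11)
Total cost = 20 + 11 = 31
Amortized = 31 / 21 = 1.4762

1.4762


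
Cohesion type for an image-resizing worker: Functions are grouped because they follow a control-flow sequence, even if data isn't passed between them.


Reasoning: Grouped by order of execution within a routine, not by data flow
Type: Procedural cohesion

Procedural cohesion


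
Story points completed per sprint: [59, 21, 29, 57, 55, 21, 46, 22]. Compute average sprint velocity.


Formula: Avg velocity = Total points / Number of sprints
Points: [59, 21, 29, 57, 55, 21, 46, 22]
Sum = 59 + 21 + 29 + 57 + 55 + 21 + 46 + 22 = 310
Avg velocity = 310 / 8 = 38.75 points/sprint

38.75 points/sprint


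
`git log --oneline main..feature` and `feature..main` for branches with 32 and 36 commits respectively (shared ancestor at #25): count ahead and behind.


Common ancestor: commit #25
feature commits after divergence: 32 - 25 = 7
main commits after divergence: 36 - 25 = 11
feature is 7 commits ahead of main
main is 11 commits ahead of feature

feature ahead: 7, main ahead: 11


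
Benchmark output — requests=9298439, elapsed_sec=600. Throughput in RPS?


Formula: throughput = requests / seconds
throughput = 9298439 / 600
throughput = 15497.4 requests/second

15497.4 requests/second


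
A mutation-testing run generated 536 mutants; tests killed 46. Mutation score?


Mutation score = killed / total * 100
Mutation score = 46 / 536 * 100
Mutation score = 8.58%

8.58%


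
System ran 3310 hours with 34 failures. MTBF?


Formula: MTBF = Total operating time / Number of failures
MTBF = 3310 / 34
MTBF = 97.35 hours

97.35 hours


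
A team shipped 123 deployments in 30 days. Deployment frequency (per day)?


Formula: deployments per day = releases / days
= 123 / 30
= 4.1 deploys/day
(equivalently, 28.7 deploys/week)

4.1 deploys/day


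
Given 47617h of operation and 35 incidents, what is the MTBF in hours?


Formula: MTBF = Total operating time / Number of failures
MTBF = 47617 / 35
MTBF = 1360.49 hours

1360.49 hours


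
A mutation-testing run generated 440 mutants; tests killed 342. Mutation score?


Mutation score = killed / total * 100
Mutation score = 342 / 440 * 100
Mutation score = 77.73%

77.73%


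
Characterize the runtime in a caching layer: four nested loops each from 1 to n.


Reasoning: four levels of nesting
Complexity: O(n^4)

O(n^4)


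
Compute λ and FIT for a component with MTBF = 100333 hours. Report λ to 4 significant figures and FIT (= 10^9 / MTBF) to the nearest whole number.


Formula: λ = 1 / MTBF; FIT = λ × 1e9 = 1e9 / MTBF
λ = 1 / 100333 ≈ 9.967e-06 failures/hour
FIT = 1e9 / 100333 ≈ 9967 failures per 1e9 hours (nearest whole number)

λ = 9.967e-06 /h, FIT = 9967


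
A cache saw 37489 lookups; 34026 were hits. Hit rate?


Formula: hit rate = hits / (hits + misses) * 100
hit rate = 34026 / (34026 + 3463) * 100
hit rate = 34026 / 37489 * 100
hit rate = 90.76%

90.76%


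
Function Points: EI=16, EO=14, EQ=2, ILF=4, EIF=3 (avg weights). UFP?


UFP = EI*4 + EO*5 + EQ*4 + ILF*10 + EIF*7
UFP = 16*4 + 14*5 + 2*4 + 4*10 + 3*7
UFP = 64 + 70 + 8 + 40 + 21
UFP = 203

203


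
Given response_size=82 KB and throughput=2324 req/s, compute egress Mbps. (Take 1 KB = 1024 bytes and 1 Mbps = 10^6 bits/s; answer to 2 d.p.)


Formula: Mbps = payload_bytes * RPS * 8 / 1e6
Payload per request = 82 KB = 82 * 1024 = 83968 bytes
Total bytes/sec = 83968 * 2324 = 195141632
Total bits/sec = 195141632 * 8 = 1561133056
Mbps = 1561133056 / 1e6 = 1561.13

1561.13 Mbps


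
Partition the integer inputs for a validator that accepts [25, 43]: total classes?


Valid range: [25, 43]
Class 1: x < 25 — invalid
Class 2: 25 ≤ x ≤ 43 — valid
Class 3: x > 43 — invalid
Total equivalence classes: 3

3 equivalence classes


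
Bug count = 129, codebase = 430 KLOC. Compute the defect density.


Defect density = defects / KLOC
Defect density = 129 / 430
Defect density = 0.3 defects/KLOC

0.3 defects/KLOC


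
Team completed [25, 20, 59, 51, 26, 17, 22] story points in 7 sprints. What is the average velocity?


Formula: Avg velocity = Total points / Number of sprints
Points: [25, 20, 59, 51, 26, 17, 22]
Sum = 25 + 20 + 59 + 51 + 26 + 17 + 22 = 220
Avg velocity = 220 / 7 = 31.43 points/sprint

31.43 points/sprint


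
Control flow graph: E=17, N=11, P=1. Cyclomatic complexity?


Formula: V(G) = E - N + 2P
V(G) = 17 - 11 + 2*1
V(G) = 6 + 2
V(G) = 8

8


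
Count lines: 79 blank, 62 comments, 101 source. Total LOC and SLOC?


Total LOC = blank + comment + code
Total LOC = 79 + 62 + 101 = 242
SLOC (source only) = code = 101

Total LOC: 242, SLOC: 101


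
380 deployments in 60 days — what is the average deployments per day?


Formula: deployments per day = releases / days
= 380 / 60
= 6.333 deploys/day
(equivalently, 44.33 deploys/week)

6.333 deploys/day


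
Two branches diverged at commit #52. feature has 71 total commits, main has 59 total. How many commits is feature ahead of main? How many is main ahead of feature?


Common ancestor: commit #52
feature commits after divergence: 71 - 52 = 19
main commits after divergence: 59 - 52 = 7
feature is 19 commits ahead of main
main is 7 commits ahead of feature

feature ahead: 19, main ahead: 7


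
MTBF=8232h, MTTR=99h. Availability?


Availability = MTBF / (MTBF + MTTR)
Availability = 8232 / (8232 + 99)
Availability = 8232 / 8331
Availability = 98.8117%

98.8117%


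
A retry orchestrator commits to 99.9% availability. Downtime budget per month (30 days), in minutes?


Formula: allowed downtime = period * (100 - SLA) / 100
Period (month (30 days)) = 43200 minutes
Unavailability fraction = (100 - 99.9) / 100
Allowed downtime = 43200 * (100 - 99.9) / 100
Allowed downtime = 43.2 minutes

43.2 minutes


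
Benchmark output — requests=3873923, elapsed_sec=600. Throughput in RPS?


Formula: throughput = requests / seconds
throughput = 3873923 / 600
throughput = 6456.54 requests/second

6456.54 requests/second


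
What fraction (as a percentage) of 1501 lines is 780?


Coverage = covered / total * 100
Coverage = 780 / 1501 * 100
Coverage = 51.97%

51.97%


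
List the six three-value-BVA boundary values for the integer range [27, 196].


Range: [27, 196]
Boundaries: just below min, min, min+1, max-1, max, just above max
Values: [26, 27, 28, 195, 196, 197]

[26, 27, 28, 195, 196, 197]


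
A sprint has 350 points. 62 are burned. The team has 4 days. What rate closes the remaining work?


Formula: Required rate = Remaining points / Days left
Remaining = 350 - 62 = 288 points
Required rate = 288 / 4 = 72.0 points/day

72.0 points/day


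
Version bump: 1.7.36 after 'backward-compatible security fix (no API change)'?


Current: 1.7.36
Change category: 'backward-compatible security fix (no API change)' → patch bump
SemVer rule: patch bump → increment PATCH (MAJOR and MINOR unchanged)
New: 1.7.37

1.7.37


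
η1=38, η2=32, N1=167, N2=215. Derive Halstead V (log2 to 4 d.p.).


Formula: V = N * log2(η), where N = N1 + N2 and η = η1 + η2
η = 38 + 32 = 70
N = 167 + 215 = 382
log2(70) ≈ 6.1293
V = 382 * 6.1293 = 2341.39

2341.39


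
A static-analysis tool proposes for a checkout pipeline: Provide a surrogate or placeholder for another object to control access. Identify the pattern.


This matches the Proxy pattern

Proxy


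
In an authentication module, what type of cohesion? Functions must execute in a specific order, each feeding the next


Reasoning: Output of one is input to next
Type: Sequential cohesion

Sequential cohesion


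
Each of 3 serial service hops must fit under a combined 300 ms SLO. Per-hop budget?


Formula: per_stage = total_budget / stages
per_stage = 300 / 3
per_stage = 100.0 ms

100.0 ms


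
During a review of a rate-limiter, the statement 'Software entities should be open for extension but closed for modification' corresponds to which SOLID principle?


This describes the Open/Closed Principle (OCP)

Open/Closed Principle (OCP)


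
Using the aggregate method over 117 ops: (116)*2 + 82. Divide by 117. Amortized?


Formula: Amortized cost = Total cost / Operations
Total cost = (116 * 2) + (1 * 82)
Total cost = 232 + 82 = 314
Amortized = 314 / 117 = 2.6838

2.6838
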